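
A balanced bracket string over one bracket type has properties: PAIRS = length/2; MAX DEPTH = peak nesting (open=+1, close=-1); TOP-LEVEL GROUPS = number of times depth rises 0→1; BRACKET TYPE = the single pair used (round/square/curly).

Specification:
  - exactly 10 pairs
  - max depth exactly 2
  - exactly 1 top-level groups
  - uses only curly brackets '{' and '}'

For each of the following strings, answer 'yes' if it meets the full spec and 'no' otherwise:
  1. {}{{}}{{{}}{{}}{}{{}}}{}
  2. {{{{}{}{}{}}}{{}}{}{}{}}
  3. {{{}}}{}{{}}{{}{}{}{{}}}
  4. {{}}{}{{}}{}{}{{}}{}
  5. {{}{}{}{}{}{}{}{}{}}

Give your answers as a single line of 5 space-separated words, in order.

Answer: no no no no yes

Derivation:
String 1 '{}{{}}{{{}}{{}}{}{{}}}{}': depth seq [1 0 1 2 1 0 1 2 3 2 1 2 3 2 1 2 1 2 3 2 1 0 1 0]
  -> pairs=12 depth=3 groups=4 -> no
String 2 '{{{{}{}{}{}}}{{}}{}{}{}}': depth seq [1 2 3 4 3 4 3 4 3 4 3 2 1 2 3 2 1 2 1 2 1 2 1 0]
  -> pairs=12 depth=4 groups=1 -> no
String 3 '{{{}}}{}{{}}{{}{}{}{{}}}': depth seq [1 2 3 2 1 0 1 0 1 2 1 0 1 2 1 2 1 2 1 2 3 2 1 0]
  -> pairs=12 depth=3 groups=4 -> no
String 4 '{{}}{}{{}}{}{}{{}}{}': depth seq [1 2 1 0 1 0 1 2 1 0 1 0 1 0 1 2 1 0 1 0]
  -> pairs=10 depth=2 groups=7 -> no
String 5 '{{}{}{}{}{}{}{}{}{}}': depth seq [1 2 1 2 1 2 1 2 1 2 1 2 1 2 1 2 1 2 1 0]
  -> pairs=10 depth=2 groups=1 -> yes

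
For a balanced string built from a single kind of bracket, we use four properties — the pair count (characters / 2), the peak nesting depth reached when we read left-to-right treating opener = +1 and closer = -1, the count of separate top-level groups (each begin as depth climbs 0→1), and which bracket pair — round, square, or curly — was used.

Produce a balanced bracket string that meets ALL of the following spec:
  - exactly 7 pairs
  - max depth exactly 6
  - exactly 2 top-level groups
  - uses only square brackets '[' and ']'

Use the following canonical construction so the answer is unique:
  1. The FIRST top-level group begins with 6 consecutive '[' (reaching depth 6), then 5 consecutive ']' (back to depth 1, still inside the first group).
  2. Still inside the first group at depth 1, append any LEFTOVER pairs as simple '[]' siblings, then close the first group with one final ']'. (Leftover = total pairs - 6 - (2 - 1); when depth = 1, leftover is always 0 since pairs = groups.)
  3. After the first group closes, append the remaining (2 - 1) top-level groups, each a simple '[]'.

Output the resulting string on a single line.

Answer: [[[[[[]]]]]][]

Derivation:
Spec: pairs=7 depth=6 groups=2
Leftover pairs = 7 - 6 - (2-1) = 0
First group: deep chain of depth 6 + 0 sibling pairs
Remaining 1 groups: simple '[]' each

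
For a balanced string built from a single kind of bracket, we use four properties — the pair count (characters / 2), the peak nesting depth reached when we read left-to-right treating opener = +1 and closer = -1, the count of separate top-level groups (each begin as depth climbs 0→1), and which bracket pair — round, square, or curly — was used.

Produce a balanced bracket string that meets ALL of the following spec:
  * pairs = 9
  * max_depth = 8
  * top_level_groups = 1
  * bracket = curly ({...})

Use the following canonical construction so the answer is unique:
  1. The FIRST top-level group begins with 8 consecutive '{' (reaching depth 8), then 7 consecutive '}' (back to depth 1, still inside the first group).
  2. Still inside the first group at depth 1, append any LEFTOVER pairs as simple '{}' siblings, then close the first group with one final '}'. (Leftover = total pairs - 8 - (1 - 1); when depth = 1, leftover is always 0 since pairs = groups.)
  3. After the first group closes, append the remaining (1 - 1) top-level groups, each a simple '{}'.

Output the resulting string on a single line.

Answer: {{{{{{{{}}}}}}}{}}

Derivation:
Spec: pairs=9 depth=8 groups=1
Leftover pairs = 9 - 8 - (1-1) = 1
First group: deep chain of depth 8 + 1 sibling pairs
Remaining 0 groups: simple '{}' each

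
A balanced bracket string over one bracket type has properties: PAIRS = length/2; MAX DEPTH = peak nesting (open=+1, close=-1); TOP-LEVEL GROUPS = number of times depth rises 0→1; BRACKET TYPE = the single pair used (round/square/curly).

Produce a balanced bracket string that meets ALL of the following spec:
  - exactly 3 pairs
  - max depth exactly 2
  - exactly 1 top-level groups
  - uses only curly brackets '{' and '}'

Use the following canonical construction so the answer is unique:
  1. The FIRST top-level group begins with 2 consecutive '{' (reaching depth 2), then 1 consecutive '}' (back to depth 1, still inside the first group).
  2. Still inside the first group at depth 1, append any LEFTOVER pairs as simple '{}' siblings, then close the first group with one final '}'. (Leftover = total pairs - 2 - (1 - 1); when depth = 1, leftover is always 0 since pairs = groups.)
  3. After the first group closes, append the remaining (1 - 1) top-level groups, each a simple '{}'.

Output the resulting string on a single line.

Spec: pairs=3 depth=2 groups=1
Leftover pairs = 3 - 2 - (1-1) = 1
First group: deep chain of depth 2 + 1 sibling pairs
Remaining 0 groups: simple '{}' each

Answer: {{}{}}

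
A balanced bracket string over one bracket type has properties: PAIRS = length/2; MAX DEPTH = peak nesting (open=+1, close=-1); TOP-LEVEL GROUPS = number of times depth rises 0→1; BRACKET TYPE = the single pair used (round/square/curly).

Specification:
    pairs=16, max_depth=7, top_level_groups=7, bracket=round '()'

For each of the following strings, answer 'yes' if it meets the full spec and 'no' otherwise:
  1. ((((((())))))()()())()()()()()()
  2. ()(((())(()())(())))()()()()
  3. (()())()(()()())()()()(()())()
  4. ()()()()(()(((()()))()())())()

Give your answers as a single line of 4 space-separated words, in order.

String 1 '((((((())))))()()())()()()()()()': depth seq [1 2 3 4 5 6 7 6 5 4 3 2 1 2 1 2 1 2 1 0 1 0 1 0 1 0 1 0 1 0 1 0]
  -> pairs=16 depth=7 groups=7 -> yes
String 2 '()(((())(()())(())))()()()()': depth seq [1 0 1 2 3 4 3 2 3 4 3 4 3 2 3 4 3 2 1 0 1 0 1 0 1 0 1 0]
  -> pairs=14 depth=4 groups=6 -> no
String 3 '(()())()(()()())()()()(()())()': depth seq [1 2 1 2 1 0 1 0 1 2 1 2 1 2 1 0 1 0 1 0 1 0 1 2 1 2 1 0 1 0]
  -> pairs=15 depth=2 groups=8 -> no
String 4 '()()()()(()(((()()))()())())()': depth seq [1 0 1 0 1 0 1 0 1 2 1 2 3 4 5 4 5 4 3 2 3 2 3 2 1 2 1 0 1 0]
  -> pairs=15 depth=5 groups=6 -> no

Answer: yes no no no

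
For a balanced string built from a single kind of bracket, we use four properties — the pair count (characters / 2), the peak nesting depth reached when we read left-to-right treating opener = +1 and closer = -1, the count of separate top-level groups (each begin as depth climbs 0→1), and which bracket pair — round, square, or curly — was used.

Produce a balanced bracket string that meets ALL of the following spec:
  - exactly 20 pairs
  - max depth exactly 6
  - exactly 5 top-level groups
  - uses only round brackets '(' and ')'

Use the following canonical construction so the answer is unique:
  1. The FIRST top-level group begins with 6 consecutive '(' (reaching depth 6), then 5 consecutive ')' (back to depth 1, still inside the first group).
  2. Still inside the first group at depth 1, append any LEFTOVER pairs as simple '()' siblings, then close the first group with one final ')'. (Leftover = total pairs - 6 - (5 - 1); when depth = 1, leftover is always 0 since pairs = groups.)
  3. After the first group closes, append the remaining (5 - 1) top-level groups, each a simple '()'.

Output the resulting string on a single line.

Spec: pairs=20 depth=6 groups=5
Leftover pairs = 20 - 6 - (5-1) = 10
First group: deep chain of depth 6 + 10 sibling pairs
Remaining 4 groups: simple '()' each

Answer: (((((()))))()()()()()()()()()())()()()()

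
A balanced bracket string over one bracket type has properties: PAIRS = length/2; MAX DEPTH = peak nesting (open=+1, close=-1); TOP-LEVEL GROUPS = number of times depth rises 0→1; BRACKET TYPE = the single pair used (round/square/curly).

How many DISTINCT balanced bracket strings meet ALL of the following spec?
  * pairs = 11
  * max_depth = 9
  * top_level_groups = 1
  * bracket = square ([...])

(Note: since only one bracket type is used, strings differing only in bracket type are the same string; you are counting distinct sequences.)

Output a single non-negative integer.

Answer: 133

Derivation:
Spec: pairs=11 depth=9 groups=1
Count(depth <= 9) = 16778
Count(depth <= 8) = 16645
Count(depth == 9) = 16778 - 16645 = 133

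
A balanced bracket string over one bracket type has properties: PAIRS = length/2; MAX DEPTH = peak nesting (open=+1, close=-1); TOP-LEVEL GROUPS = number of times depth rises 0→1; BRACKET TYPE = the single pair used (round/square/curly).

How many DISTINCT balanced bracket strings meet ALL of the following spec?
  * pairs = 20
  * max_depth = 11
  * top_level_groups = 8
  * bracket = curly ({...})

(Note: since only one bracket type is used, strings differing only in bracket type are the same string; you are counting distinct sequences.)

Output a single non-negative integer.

Spec: pairs=20 depth=11 groups=8
Count(depth <= 11) = 56447978
Count(depth <= 10) = 56444978
Count(depth == 11) = 56447978 - 56444978 = 3000

Answer: 3000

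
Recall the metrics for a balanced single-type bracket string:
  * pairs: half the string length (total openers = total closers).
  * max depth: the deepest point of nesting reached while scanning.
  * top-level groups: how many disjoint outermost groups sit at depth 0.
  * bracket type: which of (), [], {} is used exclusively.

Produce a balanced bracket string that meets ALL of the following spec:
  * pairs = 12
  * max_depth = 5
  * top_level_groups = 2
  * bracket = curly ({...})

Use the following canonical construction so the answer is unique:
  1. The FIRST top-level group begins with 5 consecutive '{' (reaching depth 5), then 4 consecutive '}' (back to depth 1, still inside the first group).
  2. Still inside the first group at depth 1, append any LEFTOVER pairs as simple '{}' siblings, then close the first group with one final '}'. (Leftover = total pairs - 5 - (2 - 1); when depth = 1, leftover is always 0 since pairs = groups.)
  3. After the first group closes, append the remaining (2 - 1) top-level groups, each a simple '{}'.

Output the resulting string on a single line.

Spec: pairs=12 depth=5 groups=2
Leftover pairs = 12 - 5 - (2-1) = 6
First group: deep chain of depth 5 + 6 sibling pairs
Remaining 1 groups: simple '{}' each

Answer: {{{{{}}}}{}{}{}{}{}{}}{}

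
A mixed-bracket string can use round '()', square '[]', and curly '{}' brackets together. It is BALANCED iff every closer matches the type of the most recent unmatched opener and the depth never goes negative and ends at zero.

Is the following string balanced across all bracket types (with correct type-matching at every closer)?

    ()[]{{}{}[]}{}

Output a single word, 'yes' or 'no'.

pos 0: push '('; stack = (
pos 1: ')' matches '('; pop; stack = (empty)
pos 2: push '['; stack = [
pos 3: ']' matches '['; pop; stack = (empty)
pos 4: push '{'; stack = {
pos 5: push '{'; stack = {{
pos 6: '}' matches '{'; pop; stack = {
pos 7: push '{'; stack = {{
pos 8: '}' matches '{'; pop; stack = {
pos 9: push '['; stack = {[
pos 10: ']' matches '['; pop; stack = {
pos 11: '}' matches '{'; pop; stack = (empty)
pos 12: push '{'; stack = {
pos 13: '}' matches '{'; pop; stack = (empty)
end: stack empty → VALID
Verdict: properly nested → yes

Answer: yes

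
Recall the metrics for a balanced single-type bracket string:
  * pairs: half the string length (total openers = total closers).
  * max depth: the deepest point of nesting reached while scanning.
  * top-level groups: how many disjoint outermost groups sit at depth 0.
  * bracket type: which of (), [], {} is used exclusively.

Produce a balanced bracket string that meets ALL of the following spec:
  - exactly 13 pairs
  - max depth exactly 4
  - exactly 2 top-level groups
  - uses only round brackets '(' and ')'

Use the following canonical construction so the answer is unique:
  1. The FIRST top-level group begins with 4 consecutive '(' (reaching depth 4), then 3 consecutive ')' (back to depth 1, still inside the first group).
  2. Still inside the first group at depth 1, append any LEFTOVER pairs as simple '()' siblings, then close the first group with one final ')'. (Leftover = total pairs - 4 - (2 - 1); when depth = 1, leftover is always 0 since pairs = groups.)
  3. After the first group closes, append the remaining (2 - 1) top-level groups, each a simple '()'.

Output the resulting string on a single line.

Answer: (((()))()()()()()()()())()

Derivation:
Spec: pairs=13 depth=4 groups=2
Leftover pairs = 13 - 4 - (2-1) = 8
First group: deep chain of depth 4 + 8 sibling pairs
Remaining 1 groups: simple '()' each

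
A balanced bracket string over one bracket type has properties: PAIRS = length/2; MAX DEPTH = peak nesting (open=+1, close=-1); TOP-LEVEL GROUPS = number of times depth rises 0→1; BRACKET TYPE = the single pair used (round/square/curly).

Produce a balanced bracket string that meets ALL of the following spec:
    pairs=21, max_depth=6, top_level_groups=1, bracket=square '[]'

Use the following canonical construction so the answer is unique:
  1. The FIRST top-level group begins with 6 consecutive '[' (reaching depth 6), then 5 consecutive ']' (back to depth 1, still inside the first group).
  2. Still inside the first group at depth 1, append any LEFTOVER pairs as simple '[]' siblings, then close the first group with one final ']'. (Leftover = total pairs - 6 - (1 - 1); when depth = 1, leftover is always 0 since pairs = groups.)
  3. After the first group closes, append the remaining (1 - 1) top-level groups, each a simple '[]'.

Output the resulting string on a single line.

Answer: [[[[[[]]]]][][][][][][][][][][][][][][][]]

Derivation:
Spec: pairs=21 depth=6 groups=1
Leftover pairs = 21 - 6 - (1-1) = 15
First group: deep chain of depth 6 + 15 sibling pairs
Remaining 0 groups: simple '[]' each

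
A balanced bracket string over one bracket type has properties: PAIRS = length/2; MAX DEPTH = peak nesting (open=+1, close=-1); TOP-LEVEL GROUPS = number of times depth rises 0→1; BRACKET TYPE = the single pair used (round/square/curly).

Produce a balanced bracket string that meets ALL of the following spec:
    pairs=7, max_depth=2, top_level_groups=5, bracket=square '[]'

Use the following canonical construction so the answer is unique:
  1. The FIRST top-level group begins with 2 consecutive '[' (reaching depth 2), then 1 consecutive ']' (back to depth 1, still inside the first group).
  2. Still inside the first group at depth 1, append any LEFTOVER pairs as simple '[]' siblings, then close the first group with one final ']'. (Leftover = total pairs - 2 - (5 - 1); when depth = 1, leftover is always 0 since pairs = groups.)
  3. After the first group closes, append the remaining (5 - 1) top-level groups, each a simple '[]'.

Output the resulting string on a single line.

Answer: [[][]][][][][]

Derivation:
Spec: pairs=7 depth=2 groups=5
Leftover pairs = 7 - 2 - (5-1) = 1
First group: deep chain of depth 2 + 1 sibling pairs
Remaining 4 groups: simple '[]' each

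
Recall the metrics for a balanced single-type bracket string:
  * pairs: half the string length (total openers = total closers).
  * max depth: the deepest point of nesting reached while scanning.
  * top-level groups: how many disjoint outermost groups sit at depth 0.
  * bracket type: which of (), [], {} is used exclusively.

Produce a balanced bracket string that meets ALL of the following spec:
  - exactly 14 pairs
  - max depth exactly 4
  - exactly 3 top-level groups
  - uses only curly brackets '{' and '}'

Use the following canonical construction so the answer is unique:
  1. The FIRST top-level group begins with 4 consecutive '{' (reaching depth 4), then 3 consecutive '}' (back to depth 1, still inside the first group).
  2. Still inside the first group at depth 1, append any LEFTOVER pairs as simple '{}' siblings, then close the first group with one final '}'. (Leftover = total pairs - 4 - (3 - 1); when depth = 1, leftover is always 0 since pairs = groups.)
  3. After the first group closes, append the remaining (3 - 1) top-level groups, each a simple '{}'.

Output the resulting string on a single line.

Answer: {{{{}}}{}{}{}{}{}{}{}{}}{}{}

Derivation:
Spec: pairs=14 depth=4 groups=3
Leftover pairs = 14 - 4 - (3-1) = 8
First group: deep chain of depth 4 + 8 sibling pairs
Remaining 2 groups: simple '{}' each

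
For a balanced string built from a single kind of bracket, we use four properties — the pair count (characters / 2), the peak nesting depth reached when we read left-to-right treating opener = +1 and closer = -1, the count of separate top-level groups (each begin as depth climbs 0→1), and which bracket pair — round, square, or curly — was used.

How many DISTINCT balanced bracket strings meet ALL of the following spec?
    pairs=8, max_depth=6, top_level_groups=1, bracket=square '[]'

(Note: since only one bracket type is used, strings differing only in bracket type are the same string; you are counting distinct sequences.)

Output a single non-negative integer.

Spec: pairs=8 depth=6 groups=1
Count(depth <= 6) = 417
Count(depth <= 5) = 365
Count(depth == 6) = 417 - 365 = 52

Answer: 52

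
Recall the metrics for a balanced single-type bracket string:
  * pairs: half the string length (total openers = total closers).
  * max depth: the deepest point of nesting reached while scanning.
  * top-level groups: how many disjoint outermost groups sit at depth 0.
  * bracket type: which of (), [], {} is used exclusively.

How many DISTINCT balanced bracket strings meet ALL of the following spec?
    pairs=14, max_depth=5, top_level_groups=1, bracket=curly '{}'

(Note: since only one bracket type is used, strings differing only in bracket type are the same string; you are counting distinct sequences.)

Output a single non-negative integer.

Spec: pairs=14 depth=5 groups=1
Count(depth <= 5) = 265721
Count(depth <= 4) = 75025
Count(depth == 5) = 265721 - 75025 = 190696

Answer: 190696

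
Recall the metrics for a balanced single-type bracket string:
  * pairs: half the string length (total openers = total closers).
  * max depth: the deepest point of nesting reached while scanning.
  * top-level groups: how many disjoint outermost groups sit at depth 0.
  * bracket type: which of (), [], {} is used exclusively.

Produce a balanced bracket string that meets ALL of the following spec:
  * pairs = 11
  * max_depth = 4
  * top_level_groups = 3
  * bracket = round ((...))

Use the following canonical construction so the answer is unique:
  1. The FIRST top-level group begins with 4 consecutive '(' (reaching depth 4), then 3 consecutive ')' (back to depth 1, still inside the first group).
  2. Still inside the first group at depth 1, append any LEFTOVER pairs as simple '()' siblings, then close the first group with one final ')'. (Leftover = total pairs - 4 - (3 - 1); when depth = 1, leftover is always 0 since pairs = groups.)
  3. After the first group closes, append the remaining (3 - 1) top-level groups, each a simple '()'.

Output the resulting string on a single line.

Spec: pairs=11 depth=4 groups=3
Leftover pairs = 11 - 4 - (3-1) = 5
First group: deep chain of depth 4 + 5 sibling pairs
Remaining 2 groups: simple '()' each

Answer: (((()))()()()()())()()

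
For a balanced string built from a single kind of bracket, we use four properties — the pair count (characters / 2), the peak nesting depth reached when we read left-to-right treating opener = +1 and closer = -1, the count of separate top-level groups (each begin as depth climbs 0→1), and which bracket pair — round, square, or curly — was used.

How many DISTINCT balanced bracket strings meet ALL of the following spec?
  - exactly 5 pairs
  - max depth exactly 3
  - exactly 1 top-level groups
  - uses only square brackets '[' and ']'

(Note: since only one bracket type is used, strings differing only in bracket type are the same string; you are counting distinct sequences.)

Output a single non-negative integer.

Spec: pairs=5 depth=3 groups=1
Count(depth <= 3) = 8
Count(depth <= 2) = 1
Count(depth == 3) = 8 - 1 = 7

Answer: 7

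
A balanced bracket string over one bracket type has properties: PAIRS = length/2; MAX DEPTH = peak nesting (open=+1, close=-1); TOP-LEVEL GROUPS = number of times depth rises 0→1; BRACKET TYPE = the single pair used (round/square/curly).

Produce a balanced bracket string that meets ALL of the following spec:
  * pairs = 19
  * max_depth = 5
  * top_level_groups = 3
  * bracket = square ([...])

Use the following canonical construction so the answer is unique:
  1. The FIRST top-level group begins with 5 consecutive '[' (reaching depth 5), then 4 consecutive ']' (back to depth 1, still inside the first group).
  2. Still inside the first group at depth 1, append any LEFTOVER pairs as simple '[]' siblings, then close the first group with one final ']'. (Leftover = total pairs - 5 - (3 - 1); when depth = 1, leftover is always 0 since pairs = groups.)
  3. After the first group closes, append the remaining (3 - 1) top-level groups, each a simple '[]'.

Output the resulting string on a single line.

Spec: pairs=19 depth=5 groups=3
Leftover pairs = 19 - 5 - (3-1) = 12
First group: deep chain of depth 5 + 12 sibling pairs
Remaining 2 groups: simple '[]' each

Answer: [[[[[]]]][][][][][][][][][][][][]][][]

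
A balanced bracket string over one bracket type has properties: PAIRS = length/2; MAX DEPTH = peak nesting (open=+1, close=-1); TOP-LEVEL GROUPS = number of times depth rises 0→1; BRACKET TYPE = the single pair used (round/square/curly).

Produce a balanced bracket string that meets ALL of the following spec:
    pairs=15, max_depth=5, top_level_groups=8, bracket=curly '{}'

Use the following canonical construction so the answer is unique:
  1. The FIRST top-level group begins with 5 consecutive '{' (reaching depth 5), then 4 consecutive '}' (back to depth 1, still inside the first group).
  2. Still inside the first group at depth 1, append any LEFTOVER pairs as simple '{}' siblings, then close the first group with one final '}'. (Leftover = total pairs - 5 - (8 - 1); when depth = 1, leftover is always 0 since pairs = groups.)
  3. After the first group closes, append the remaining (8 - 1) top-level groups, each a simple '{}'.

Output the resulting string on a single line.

Spec: pairs=15 depth=5 groups=8
Leftover pairs = 15 - 5 - (8-1) = 3
First group: deep chain of depth 5 + 3 sibling pairs
Remaining 7 groups: simple '{}' each

Answer: {{{{{}}}}{}{}{}}{}{}{}{}{}{}{}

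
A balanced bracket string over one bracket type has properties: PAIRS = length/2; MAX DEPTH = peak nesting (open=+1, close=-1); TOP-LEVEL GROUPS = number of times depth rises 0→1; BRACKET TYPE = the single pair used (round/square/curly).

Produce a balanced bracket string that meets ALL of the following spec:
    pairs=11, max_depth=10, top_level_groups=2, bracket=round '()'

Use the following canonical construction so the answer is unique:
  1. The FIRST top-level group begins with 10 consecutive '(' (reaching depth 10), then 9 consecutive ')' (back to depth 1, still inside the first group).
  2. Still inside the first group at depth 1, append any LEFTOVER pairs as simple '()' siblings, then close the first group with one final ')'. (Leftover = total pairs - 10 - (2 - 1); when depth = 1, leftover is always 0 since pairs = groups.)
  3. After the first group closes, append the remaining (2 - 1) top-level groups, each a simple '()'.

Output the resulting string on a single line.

Spec: pairs=11 depth=10 groups=2
Leftover pairs = 11 - 10 - (2-1) = 0
First group: deep chain of depth 10 + 0 sibling pairs
Remaining 1 groups: simple '()' each

Answer: (((((((((())))))))))()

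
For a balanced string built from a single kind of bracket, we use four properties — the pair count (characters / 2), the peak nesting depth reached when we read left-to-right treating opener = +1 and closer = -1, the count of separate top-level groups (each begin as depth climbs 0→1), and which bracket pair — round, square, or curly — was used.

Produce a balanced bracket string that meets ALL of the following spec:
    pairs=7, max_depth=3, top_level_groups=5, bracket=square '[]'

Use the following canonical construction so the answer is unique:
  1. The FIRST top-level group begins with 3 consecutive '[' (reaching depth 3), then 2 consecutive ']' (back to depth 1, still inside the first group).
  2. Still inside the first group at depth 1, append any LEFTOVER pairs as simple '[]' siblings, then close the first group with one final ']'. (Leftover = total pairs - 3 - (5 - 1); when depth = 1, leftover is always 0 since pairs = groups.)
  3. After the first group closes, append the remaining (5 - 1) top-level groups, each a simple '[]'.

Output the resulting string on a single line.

Spec: pairs=7 depth=3 groups=5
Leftover pairs = 7 - 3 - (5-1) = 0
First group: deep chain of depth 3 + 0 sibling pairs
Remaining 4 groups: simple '[]' each

Answer: [[[]]][][][][]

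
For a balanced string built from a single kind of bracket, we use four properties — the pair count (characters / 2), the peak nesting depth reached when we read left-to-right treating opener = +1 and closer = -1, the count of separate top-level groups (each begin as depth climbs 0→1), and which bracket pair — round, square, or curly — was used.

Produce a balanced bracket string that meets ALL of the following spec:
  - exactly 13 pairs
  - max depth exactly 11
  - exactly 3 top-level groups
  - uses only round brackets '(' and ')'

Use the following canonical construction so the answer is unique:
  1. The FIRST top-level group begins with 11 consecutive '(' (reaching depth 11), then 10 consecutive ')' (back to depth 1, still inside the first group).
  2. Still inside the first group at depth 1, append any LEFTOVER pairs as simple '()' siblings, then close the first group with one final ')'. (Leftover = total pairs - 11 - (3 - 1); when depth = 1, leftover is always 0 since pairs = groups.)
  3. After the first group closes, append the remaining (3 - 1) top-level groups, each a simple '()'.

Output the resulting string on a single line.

Spec: pairs=13 depth=11 groups=3
Leftover pairs = 13 - 11 - (3-1) = 0
First group: deep chain of depth 11 + 0 sibling pairs
Remaining 2 groups: simple '()' each

Answer: ((((((((((()))))))))))()()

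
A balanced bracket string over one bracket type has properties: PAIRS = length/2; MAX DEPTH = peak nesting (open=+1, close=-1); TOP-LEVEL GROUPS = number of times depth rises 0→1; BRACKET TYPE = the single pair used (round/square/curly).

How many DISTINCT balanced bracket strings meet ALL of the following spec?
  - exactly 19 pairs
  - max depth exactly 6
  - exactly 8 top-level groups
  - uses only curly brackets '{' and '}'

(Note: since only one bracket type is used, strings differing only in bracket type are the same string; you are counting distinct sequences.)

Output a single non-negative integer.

Spec: pairs=19 depth=6 groups=8
Count(depth <= 6) = 13968024
Count(depth <= 5) = 12477912
Count(depth == 6) = 13968024 - 12477912 = 1490112

Answer: 1490112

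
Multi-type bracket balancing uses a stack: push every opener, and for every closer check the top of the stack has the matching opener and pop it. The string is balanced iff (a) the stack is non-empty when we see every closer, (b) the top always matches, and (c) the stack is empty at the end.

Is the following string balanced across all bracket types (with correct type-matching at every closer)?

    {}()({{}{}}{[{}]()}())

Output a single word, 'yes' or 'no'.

pos 0: push '{'; stack = {
pos 1: '}' matches '{'; pop; stack = (empty)
pos 2: push '('; stack = (
pos 3: ')' matches '('; pop; stack = (empty)
pos 4: push '('; stack = (
pos 5: push '{'; stack = ({
pos 6: push '{'; stack = ({{
pos 7: '}' matches '{'; pop; stack = ({
pos 8: push '{'; stack = ({{
pos 9: '}' matches '{'; pop; stack = ({
pos 10: '}' matches '{'; pop; stack = (
pos 11: push '{'; stack = ({
pos 12: push '['; stack = ({[
pos 13: push '{'; stack = ({[{
pos 14: '}' matches '{'; pop; stack = ({[
pos 15: ']' matches '['; pop; stack = ({
pos 16: push '('; stack = ({(
pos 17: ')' matches '('; pop; stack = ({
pos 18: '}' matches '{'; pop; stack = (
pos 19: push '('; stack = ((
pos 20: ')' matches '('; pop; stack = (
pos 21: ')' matches '('; pop; stack = (empty)
end: stack empty → VALID
Verdict: properly nested → yes

Answer: yes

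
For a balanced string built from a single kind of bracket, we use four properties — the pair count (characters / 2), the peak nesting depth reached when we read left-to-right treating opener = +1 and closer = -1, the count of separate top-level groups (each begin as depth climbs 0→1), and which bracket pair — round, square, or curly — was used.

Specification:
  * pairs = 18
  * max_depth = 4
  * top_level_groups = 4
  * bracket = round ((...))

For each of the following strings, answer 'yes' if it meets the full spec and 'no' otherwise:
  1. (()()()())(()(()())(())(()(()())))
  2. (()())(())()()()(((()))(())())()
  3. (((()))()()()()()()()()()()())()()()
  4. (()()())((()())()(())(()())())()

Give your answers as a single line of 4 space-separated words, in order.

String 1 '(()()()())(()(()())(())(()(()())))': depth seq [1 2 1 2 1 2 1 2 1 0 1 2 1 2 3 2 3 2 1 2 3 2 1 2 3 2 3 4 3 4 3 2 1 0]
  -> pairs=17 depth=4 groups=2 -> no
String 2 '(()())(())()()()(((()))(())())()': depth seq [1 2 1 2 1 0 1 2 1 0 1 0 1 0 1 0 1 2 3 4 3 2 1 2 3 2 1 2 1 0 1 0]
  -> pairs=16 depth=4 groups=7 -> no
String 3 '(((()))()()()()()()()()()()())()()()': depth seq [1 2 3 4 3 2 1 2 1 2 1 2 1 2 1 2 1 2 1 2 1 2 1 2 1 2 1 2 1 0 1 0 1 0 1 0]
  -> pairs=18 depth=4 groups=4 -> yes
String 4 '(()()())((()())()(())(()())())()': depth seq [1 2 1 2 1 2 1 0 1 2 3 2 3 2 1 2 1 2 3 2 1 2 3 2 3 2 1 2 1 0 1 0]
  -> pairs=16 depth=3 groups=3 -> no

Answer: no no yes no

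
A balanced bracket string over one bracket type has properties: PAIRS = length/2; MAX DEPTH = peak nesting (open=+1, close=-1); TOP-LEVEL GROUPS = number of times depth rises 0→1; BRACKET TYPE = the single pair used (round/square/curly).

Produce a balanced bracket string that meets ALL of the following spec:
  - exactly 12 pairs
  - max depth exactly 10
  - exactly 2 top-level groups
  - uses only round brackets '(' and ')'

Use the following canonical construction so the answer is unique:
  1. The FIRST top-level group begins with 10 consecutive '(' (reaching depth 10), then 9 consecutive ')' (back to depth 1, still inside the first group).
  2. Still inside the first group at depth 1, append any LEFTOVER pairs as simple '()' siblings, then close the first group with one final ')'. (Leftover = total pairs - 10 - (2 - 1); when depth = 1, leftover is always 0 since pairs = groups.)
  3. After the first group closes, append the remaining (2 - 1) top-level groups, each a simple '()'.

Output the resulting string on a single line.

Spec: pairs=12 depth=10 groups=2
Leftover pairs = 12 - 10 - (2-1) = 1
First group: deep chain of depth 10 + 1 sibling pairs
Remaining 1 groups: simple '()' each

Answer: (((((((((()))))))))())()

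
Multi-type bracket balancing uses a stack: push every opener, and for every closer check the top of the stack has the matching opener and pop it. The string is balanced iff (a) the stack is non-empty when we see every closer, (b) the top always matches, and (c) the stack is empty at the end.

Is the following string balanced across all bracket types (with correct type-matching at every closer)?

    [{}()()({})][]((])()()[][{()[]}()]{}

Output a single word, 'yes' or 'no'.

pos 0: push '['; stack = [
pos 1: push '{'; stack = [{
pos 2: '}' matches '{'; pop; stack = [
pos 3: push '('; stack = [(
pos 4: ')' matches '('; pop; stack = [
pos 5: push '('; stack = [(
pos 6: ')' matches '('; pop; stack = [
pos 7: push '('; stack = [(
pos 8: push '{'; stack = [({
pos 9: '}' matches '{'; pop; stack = [(
pos 10: ')' matches '('; pop; stack = [
pos 11: ']' matches '['; pop; stack = (empty)
pos 12: push '['; stack = [
pos 13: ']' matches '['; pop; stack = (empty)
pos 14: push '('; stack = (
pos 15: push '('; stack = ((
pos 16: saw closer ']' but top of stack is '(' (expected ')') → INVALID
Verdict: type mismatch at position 16: ']' closes '(' → no

Answer: no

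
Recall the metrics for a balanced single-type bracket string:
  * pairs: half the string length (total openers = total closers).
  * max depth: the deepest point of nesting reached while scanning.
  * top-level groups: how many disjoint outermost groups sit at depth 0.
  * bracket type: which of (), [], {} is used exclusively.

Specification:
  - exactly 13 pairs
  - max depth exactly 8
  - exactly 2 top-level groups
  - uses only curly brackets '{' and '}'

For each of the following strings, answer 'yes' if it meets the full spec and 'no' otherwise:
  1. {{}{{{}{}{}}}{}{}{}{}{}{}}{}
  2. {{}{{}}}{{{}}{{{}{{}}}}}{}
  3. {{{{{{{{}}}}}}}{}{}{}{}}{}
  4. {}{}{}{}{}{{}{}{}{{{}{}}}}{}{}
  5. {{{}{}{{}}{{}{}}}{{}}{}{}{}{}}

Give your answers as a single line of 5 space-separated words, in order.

String 1 '{{}{{{}{}{}}}{}{}{}{}{}{}}{}': depth seq [1 2 1 2 3 4 3 4 3 4 3 2 1 2 1 2 1 2 1 2 1 2 1 2 1 0 1 0]
  -> pairs=14 depth=4 groups=2 -> no
String 2 '{{}{{}}}{{{}}{{{}{{}}}}}{}': depth seq [1 2 1 2 3 2 1 0 1 2 3 2 1 2 3 4 3 4 5 4 3 2 1 0 1 0]
  -> pairs=13 depth=5 groups=3 -> no
String 3 '{{{{{{{{}}}}}}}{}{}{}{}}{}': depth seq [1 2 3 4 5 6 7 8 7 6 5 4 3 2 1 2 1 2 1 2 1 2 1 0 1 0]
  -> pairs=13 depth=8 groups=2 -> yes
String 4 '{}{}{}{}{}{{}{}{}{{{}{}}}}{}{}': depth seq [1 0 1 0 1 0 1 0 1 0 1 2 1 2 1 2 1 2 3 4 3 4 3 2 1 0 1 0 1 0]
  -> pairs=15 depth=4 groups=8 -> no
String 5 '{{{}{}{{}}{{}{}}}{{}}{}{}{}{}}': depth seq [1 2 3 2 3 2 3 4 3 2 3 4 3 4 3 2 1 2 3 2 1 2 1 2 1 2 1 2 1 0]
  -> pairs=15 depth=4 groups=1 -> no

Answer: no no yes no no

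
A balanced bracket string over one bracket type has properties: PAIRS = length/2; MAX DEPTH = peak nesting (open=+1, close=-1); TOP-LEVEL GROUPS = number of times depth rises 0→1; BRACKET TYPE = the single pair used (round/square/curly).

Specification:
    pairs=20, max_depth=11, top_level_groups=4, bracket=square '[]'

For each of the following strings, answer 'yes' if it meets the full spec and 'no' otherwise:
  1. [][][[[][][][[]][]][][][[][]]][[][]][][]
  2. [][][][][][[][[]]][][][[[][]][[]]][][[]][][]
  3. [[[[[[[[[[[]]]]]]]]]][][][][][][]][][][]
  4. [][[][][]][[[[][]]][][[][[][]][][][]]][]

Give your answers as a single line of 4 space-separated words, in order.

Answer: no no yes no

Derivation:
String 1 '[][][[[][][][[]][]][][][[][]]][[][]][][]': depth seq [1 0 1 0 1 2 3 2 3 2 3 2 3 4 3 2 3 2 1 2 1 2 1 2 3 2 3 2 1 0 1 2 1 2 1 0 1 0 1 0]
  -> pairs=20 depth=4 groups=6 -> no
String 2 '[][][][][][[][[]]][][][[[][]][[]]][][[]][][]': depth seq [1 0 1 0 1 0 1 0 1 0 1 2 1 2 3 2 1 0 1 0 1 0 1 2 3 2 3 2 1 2 3 2 1 0 1 0 1 2 1 0 1 0 1 0]
  -> pairs=22 depth=3 groups=13 -> no
String 3 '[[[[[[[[[[[]]]]]]]]]][][][][][][]][][][]': depth seq [1 2 3 4 5 6 7 8 9 10 11 10 9 8 7 6 5 4 3 2 1 2 1 2 1 2 1 2 1 2 1 2 1 0 1 0 1 0 1 0]
  -> pairs=20 depth=11 groups=4 -> yes
String 4 '[][[][][]][[[[][]]][][[][[][]][][][]]][]': depth seq [1 0 1 2 1 2 1 2 1 0 1 2 3 4 3 4 3 2 1 2 1 2 3 2 3 4 3 4 3 2 3 2 3 2 3 2 1 0 1 0]
  -> pairs=20 depth=4 groups=4 -> no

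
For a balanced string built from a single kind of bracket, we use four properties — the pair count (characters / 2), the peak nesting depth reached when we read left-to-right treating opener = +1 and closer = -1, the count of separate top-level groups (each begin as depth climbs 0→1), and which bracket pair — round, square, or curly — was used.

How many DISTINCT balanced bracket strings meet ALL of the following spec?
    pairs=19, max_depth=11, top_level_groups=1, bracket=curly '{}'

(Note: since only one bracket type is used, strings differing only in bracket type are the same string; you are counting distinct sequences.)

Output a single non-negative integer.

Spec: pairs=19 depth=11 groups=1
Count(depth <= 11) = 472809612
Count(depth <= 10) = 462125928
Count(depth == 11) = 472809612 - 462125928 = 10683684

Answer: 10683684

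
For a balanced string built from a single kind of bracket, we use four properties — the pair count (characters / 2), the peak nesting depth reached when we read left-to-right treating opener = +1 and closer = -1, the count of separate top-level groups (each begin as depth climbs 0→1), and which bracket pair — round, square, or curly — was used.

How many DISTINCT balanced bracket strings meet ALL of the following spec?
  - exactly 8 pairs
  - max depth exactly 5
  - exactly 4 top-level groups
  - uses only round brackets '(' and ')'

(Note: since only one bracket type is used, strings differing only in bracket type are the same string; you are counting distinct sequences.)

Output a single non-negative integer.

Spec: pairs=8 depth=5 groups=4
Count(depth <= 5) = 165
Count(depth <= 4) = 161
Count(depth == 5) = 165 - 161 = 4

Answer: 4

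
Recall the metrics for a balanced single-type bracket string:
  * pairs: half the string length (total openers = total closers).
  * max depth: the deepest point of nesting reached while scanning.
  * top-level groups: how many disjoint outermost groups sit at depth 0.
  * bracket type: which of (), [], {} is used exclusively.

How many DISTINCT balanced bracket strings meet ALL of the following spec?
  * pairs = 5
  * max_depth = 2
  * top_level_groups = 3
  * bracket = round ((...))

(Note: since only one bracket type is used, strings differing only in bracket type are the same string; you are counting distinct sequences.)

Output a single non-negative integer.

Answer: 6

Derivation:
Spec: pairs=5 depth=2 groups=3
Count(depth <= 2) = 6
Count(depth <= 1) = 0
Count(depth == 2) = 6 - 0 = 6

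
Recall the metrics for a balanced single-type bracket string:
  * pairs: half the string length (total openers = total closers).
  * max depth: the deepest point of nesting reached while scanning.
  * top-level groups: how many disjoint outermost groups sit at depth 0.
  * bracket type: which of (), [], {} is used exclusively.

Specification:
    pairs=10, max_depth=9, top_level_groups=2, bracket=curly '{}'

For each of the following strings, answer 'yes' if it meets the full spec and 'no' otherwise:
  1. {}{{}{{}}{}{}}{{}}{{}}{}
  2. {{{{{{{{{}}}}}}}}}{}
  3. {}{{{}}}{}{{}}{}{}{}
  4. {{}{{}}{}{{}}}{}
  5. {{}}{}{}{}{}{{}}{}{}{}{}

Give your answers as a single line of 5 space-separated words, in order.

String 1 '{}{{}{{}}{}{}}{{}}{{}}{}': depth seq [1 0 1 2 1 2 3 2 1 2 1 2 1 0 1 2 1 0 1 2 1 0 1 0]
  -> pairs=12 depth=3 groups=5 -> no
String 2 '{{{{{{{{{}}}}}}}}}{}': depth seq [1 2 3 4 5 6 7 8 9 8 7 6 5 4 3 2 1 0 1 0]
  -> pairs=10 depth=9 groups=2 -> yes
String 3 '{}{{{}}}{}{{}}{}{}{}': depth seq [1 0 1 2 3 2 1 0 1 0 1 2 1 0 1 0 1 0 1 0]
  -> pairs=10 depth=3 groups=7 -> no
String 4 '{{}{{}}{}{{}}}{}': depth seq [1 2 1 2 3 2 1 2 1 2 3 2 1 0 1 0]
  -> pairs=8 depth=3 groups=2 -> no
String 5 '{{}}{}{}{}{}{{}}{}{}{}{}': depth seq [1 2 1 0 1 0 1 0 1 0 1 0 1 2 1 0 1 0 1 0 1 0 1 0]
  -> pairs=12 depth=2 groups=10 -> no

Answer: no yes no no no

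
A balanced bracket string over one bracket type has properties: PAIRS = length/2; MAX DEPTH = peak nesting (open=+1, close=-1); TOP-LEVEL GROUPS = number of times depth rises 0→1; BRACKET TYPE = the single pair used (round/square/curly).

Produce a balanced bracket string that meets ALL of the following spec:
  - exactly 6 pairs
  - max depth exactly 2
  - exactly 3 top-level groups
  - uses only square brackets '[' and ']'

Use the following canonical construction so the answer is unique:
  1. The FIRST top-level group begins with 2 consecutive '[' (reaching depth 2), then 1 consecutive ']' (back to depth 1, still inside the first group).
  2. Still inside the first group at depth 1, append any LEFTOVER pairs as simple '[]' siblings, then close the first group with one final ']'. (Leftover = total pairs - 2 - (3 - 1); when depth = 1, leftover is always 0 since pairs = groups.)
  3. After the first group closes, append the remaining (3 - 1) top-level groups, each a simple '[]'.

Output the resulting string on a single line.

Spec: pairs=6 depth=2 groups=3
Leftover pairs = 6 - 2 - (3-1) = 2
First group: deep chain of depth 2 + 2 sibling pairs
Remaining 2 groups: simple '[]' each

Answer: [[][][]][][]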